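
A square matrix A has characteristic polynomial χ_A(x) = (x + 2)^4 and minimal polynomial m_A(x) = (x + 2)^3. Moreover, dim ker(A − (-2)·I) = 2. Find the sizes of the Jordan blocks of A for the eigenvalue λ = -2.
Block sizes for λ = -2: [3, 1]

Step 1 — from the characteristic polynomial, algebraic multiplicity of λ = -2 is 4. From dim ker(A − (-2)·I) = 2, there are exactly 2 Jordan blocks for λ = -2.
Step 2 — from the minimal polynomial, the factor (x + 2)^3 tells us the largest block for λ = -2 has size 3.
Step 3 — with total size 4, 2 blocks, and largest block 3, the block sizes (in nonincreasing order) are [3, 1].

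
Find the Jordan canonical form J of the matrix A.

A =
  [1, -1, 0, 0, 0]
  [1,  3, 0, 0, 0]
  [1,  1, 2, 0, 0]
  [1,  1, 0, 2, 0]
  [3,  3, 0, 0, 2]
J_2(2) ⊕ J_1(2) ⊕ J_1(2) ⊕ J_1(2)

The characteristic polynomial is
  det(x·I − A) = x^5 - 10*x^4 + 40*x^3 - 80*x^2 + 80*x - 32 = (x - 2)^5

Eigenvalues and multiplicities (the geometric multiplicity of λ is n − rank(A − λI), which equals the number of Jordan blocks for λ):
  λ = 2: algebraic multiplicity = 5, geometric multiplicity = 4

Determining the block sizes for each eigenvalue:
  λ = 2: 4 blocks summing to 5 forces exactly one block of size 2 and the rest size 1 → block sizes [2, 1, 1, 1]

Assembling the blocks gives a Jordan form
J =
  [2, 1, 0, 0, 0]
  [0, 2, 0, 0, 0]
  [0, 0, 2, 0, 0]
  [0, 0, 0, 2, 0]
  [0, 0, 0, 0, 2]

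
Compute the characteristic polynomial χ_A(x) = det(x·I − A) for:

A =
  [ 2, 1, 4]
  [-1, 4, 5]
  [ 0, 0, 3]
x^3 - 9*x^2 + 27*x - 27

Expanding det(x·I − A) (e.g. by cofactor expansion or by noting that A is similar to its Jordan form J, which has the same characteristic polynomial as A) gives
  χ_A(x) = x^3 - 9*x^2 + 27*x - 27
which factors as (x - 3)^3. The eigenvalues (with algebraic multiplicities) are λ = 3 with multiplicity 3.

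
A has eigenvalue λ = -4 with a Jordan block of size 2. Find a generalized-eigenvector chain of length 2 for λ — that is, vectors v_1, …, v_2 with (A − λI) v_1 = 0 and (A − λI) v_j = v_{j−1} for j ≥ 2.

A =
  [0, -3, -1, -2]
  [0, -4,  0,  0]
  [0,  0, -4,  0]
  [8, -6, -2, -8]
A Jordan chain for λ = -4 of length 2:
v_1 = (4, 0, 0, 8)ᵀ
v_2 = (1, 0, 0, 0)ᵀ

Let N = A − (-4)·I. We want v_2 with N^2 v_2 = 0 but N^1 v_2 ≠ 0; then v_{j-1} := N · v_j for j = 2, …, 2.

Pick v_2 = (1, 0, 0, 0)ᵀ.
Then v_1 = N · v_2 = (4, 0, 0, 8)ᵀ.

Sanity check: (A − (-4)·I) v_1 = (0, 0, 0, 0)ᵀ = 0. ✓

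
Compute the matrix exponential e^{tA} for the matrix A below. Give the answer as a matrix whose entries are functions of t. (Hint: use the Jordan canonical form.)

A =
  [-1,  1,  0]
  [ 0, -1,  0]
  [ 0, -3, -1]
e^{tA} =
  [exp(-t), t*exp(-t), 0]
  [0, exp(-t), 0]
  [0, -3*t*exp(-t), exp(-t)]

Strategy: write A = P · J · P⁻¹ where J is a Jordan canonical form, so e^{tA} = P · e^{tJ} · P⁻¹, and e^{tJ} can be computed block-by-block.

A has Jordan form
J =
  [-1,  1,  0]
  [ 0, -1,  0]
  [ 0,  0, -1]
(up to reordering of blocks).

Per-block formulas:
  For a 2×2 Jordan block J_2(-1): exp(t · J_2(-1)) = e^(-1t)·(I + t·N), where N is the 2×2 nilpotent shift.
  For a 1×1 block at λ = -1: exp(t · [-1]) = [e^(-1t)].

After assembling e^{tJ} and conjugating by P, we get:

e^{tA} =
  [exp(-t), t*exp(-t), 0]
  [0, exp(-t), 0]
  [0, -3*t*exp(-t), exp(-t)]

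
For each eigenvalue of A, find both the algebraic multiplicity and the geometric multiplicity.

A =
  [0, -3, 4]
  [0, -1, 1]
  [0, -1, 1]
λ = 0: alg = 3, geom = 1

Step 1 — factor the characteristic polynomial to read off the algebraic multiplicities:
  χ_A(x) = x^3

Step 2 — compute geometric multiplicities via the rank-nullity identity g(λ) = n − rank(A − λI):
  rank(A − (0)·I) = 2, so dim ker(A − (0)·I) = n − 2 = 1

Summary:
  λ = 0: algebraic multiplicity = 3, geometric multiplicity = 1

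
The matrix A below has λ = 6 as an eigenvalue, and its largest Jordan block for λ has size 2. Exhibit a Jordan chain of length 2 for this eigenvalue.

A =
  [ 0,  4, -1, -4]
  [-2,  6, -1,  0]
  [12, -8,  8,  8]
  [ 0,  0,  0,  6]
A Jordan chain for λ = 6 of length 2:
v_1 = (-2, -2, 4, 0)ᵀ
v_2 = (1, 1, 0, 0)ᵀ

Let N = A − (6)·I. We want v_2 with N^2 v_2 = 0 but N^1 v_2 ≠ 0; then v_{j-1} := N · v_j for j = 2, …, 2.

Pick v_2 = (1, 1, 0, 0)ᵀ.
Then v_1 = N · v_2 = (-2, -2, 4, 0)ᵀ.

Sanity check: (A − (6)·I) v_1 = (0, 0, 0, 0)ᵀ = 0. ✓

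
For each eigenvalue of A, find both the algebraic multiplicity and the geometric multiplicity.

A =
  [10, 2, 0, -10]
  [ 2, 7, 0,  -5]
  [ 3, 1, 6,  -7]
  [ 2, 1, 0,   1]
λ = 6: alg = 4, geom = 2

Step 1 — factor the characteristic polynomial to read off the algebraic multiplicities:
  χ_A(x) = (x - 6)^4

Step 2 — compute geometric multiplicities via the rank-nullity identity g(λ) = n − rank(A − λI):
  rank(A − (6)·I) = 2, so dim ker(A − (6)·I) = n − 2 = 2

Summary:
  λ = 6: algebraic multiplicity = 4, geometric multiplicity = 2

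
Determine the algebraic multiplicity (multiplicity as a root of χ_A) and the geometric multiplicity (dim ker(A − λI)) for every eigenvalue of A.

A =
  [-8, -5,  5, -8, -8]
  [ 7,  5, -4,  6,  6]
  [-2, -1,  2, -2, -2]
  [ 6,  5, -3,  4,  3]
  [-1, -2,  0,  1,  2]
λ = 1: alg = 5, geom = 2

Step 1 — factor the characteristic polynomial to read off the algebraic multiplicities:
  χ_A(x) = (x - 1)^5

Step 2 — compute geometric multiplicities via the rank-nullity identity g(λ) = n − rank(A − λI):
  rank(A − (1)·I) = 3, so dim ker(A − (1)·I) = n − 3 = 2

Summary:
  λ = 1: algebraic multiplicity = 5, geometric multiplicity = 2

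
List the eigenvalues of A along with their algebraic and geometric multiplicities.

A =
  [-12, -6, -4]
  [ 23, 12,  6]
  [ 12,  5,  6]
λ = 2: alg = 3, geom = 1

Step 1 — factor the characteristic polynomial to read off the algebraic multiplicities:
  χ_A(x) = (x - 2)^3

Step 2 — compute geometric multiplicities via the rank-nullity identity g(λ) = n − rank(A − λI):
  rank(A − (2)·I) = 2, so dim ker(A − (2)·I) = n − 2 = 1

Summary:
  λ = 2: algebraic multiplicity = 3, geometric multiplicity = 1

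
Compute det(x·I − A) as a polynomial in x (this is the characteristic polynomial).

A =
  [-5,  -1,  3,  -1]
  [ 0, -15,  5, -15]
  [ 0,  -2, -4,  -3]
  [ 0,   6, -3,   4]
x^4 + 20*x^3 + 150*x^2 + 500*x + 625

Expanding det(x·I − A) (e.g. by cofactor expansion or by noting that A is similar to its Jordan form J, which has the same characteristic polynomial as A) gives
  χ_A(x) = x^4 + 20*x^3 + 150*x^2 + 500*x + 625
which factors as (x + 5)^4. The eigenvalues (with algebraic multiplicities) are λ = -5 with multiplicity 4.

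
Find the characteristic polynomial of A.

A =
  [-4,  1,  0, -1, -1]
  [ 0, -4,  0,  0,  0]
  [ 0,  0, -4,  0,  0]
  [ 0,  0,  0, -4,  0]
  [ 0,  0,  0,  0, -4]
x^5 + 20*x^4 + 160*x^3 + 640*x^2 + 1280*x + 1024

Expanding det(x·I − A) (e.g. by cofactor expansion or by noting that A is similar to its Jordan form J, which has the same characteristic polynomial as A) gives
  χ_A(x) = x^5 + 20*x^4 + 160*x^3 + 640*x^2 + 1280*x + 1024
which factors as (x + 4)^5. The eigenvalues (with algebraic multiplicities) are λ = -4 with multiplicity 5.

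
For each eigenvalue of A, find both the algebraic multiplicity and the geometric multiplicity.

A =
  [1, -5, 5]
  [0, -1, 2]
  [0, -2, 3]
λ = 1: alg = 3, geom = 2

Step 1 — factor the characteristic polynomial to read off the algebraic multiplicities:
  χ_A(x) = (x - 1)^3

Step 2 — compute geometric multiplicities via the rank-nullity identity g(λ) = n − rank(A − λI):
  rank(A − (1)·I) = 1, so dim ker(A − (1)·I) = n − 1 = 2

Summary:
  λ = 1: algebraic multiplicity = 3, geometric multiplicity = 2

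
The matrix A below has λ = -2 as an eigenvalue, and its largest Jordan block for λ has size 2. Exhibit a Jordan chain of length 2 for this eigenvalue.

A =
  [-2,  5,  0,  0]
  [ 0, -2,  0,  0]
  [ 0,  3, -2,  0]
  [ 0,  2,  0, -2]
A Jordan chain for λ = -2 of length 2:
v_1 = (5, 0, 3, 2)ᵀ
v_2 = (0, 1, 0, 0)ᵀ

Let N = A − (-2)·I. We want v_2 with N^2 v_2 = 0 but N^1 v_2 ≠ 0; then v_{j-1} := N · v_j for j = 2, …, 2.

Pick v_2 = (0, 1, 0, 0)ᵀ.
Then v_1 = N · v_2 = (5, 0, 3, 2)ᵀ.

Sanity check: (A − (-2)·I) v_1 = (0, 0, 0, 0)ᵀ = 0. ✓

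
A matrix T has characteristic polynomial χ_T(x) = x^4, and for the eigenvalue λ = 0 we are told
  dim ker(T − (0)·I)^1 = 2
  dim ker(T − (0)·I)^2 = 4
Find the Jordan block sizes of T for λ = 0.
Block sizes for λ = 0: [2, 2]

From the dimensions of kernels of powers, the number of Jordan blocks of size at least j is d_j − d_{j−1} where d_j = dim ker(N^j) (with d_0 = 0). Computing the differences gives [2, 2].
The number of blocks of size exactly k is (#blocks of size ≥ k) − (#blocks of size ≥ k + 1), so the partition is: 2 block(s) of size 2.
In nonincreasing order the block sizes are [2, 2].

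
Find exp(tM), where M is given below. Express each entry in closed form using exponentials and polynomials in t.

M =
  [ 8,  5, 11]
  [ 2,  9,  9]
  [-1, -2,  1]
e^{tM} =
  [3*t^2*exp(6*t)/2 + 2*t*exp(6*t) + exp(6*t), 3*t^2*exp(6*t)/2 + 5*t*exp(6*t), 6*t^2*exp(6*t) + 11*t*exp(6*t)]
  [t^2*exp(6*t)/2 + 2*t*exp(6*t), t^2*exp(6*t)/2 + 3*t*exp(6*t) + exp(6*t), 2*t^2*exp(6*t) + 9*t*exp(6*t)]
  [-t^2*exp(6*t)/2 - t*exp(6*t), -t^2*exp(6*t)/2 - 2*t*exp(6*t), -2*t^2*exp(6*t) - 5*t*exp(6*t) + exp(6*t)]

Strategy: write M = P · J · P⁻¹ where J is a Jordan canonical form, so e^{tM} = P · e^{tJ} · P⁻¹, and e^{tJ} can be computed block-by-block.

M has Jordan form
J =
  [6, 1, 0]
  [0, 6, 1]
  [0, 0, 6]
(up to reordering of blocks).

Per-block formulas:
  For a 3×3 Jordan block J_3(6): exp(t · J_3(6)) = e^(6t)·(I + t·N + (t^2/2)·N^2), where N is the 3×3 nilpotent shift.

After assembling e^{tJ} and conjugating by P, we get:

e^{tM} =
  [3*t^2*exp(6*t)/2 + 2*t*exp(6*t) + exp(6*t), 3*t^2*exp(6*t)/2 + 5*t*exp(6*t), 6*t^2*exp(6*t) + 11*t*exp(6*t)]
  [t^2*exp(6*t)/2 + 2*t*exp(6*t), t^2*exp(6*t)/2 + 3*t*exp(6*t) + exp(6*t), 2*t^2*exp(6*t) + 9*t*exp(6*t)]
  [-t^2*exp(6*t)/2 - t*exp(6*t), -t^2*exp(6*t)/2 - 2*t*exp(6*t), -2*t^2*exp(6*t) - 5*t*exp(6*t) + exp(6*t)]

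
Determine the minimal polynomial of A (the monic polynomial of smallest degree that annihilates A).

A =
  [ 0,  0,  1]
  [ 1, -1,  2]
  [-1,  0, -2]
x^3 + 3*x^2 + 3*x + 1

The characteristic polynomial is χ_A(x) = (x + 1)^3, so the eigenvalues are known. The minimal polynomial is
  m_A(x) = Π_λ (x − λ)^{k_λ}
where k_λ is the size of the *largest* Jordan block for λ (equivalently, the smallest k with (A − λI)^k v = 0 for every generalised eigenvector v of λ).

  λ = -1: largest Jordan block has size 3, contributing (x + 1)^3

So m_A(x) = (x + 1)^3 = x^3 + 3*x^2 + 3*x + 1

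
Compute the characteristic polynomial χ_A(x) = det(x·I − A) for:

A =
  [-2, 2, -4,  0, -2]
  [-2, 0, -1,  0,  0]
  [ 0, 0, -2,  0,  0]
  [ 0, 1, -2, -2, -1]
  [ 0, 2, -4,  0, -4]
x^5 + 10*x^4 + 40*x^3 + 80*x^2 + 80*x + 32

Expanding det(x·I − A) (e.g. by cofactor expansion or by noting that A is similar to its Jordan form J, which has the same characteristic polynomial as A) gives
  χ_A(x) = x^5 + 10*x^4 + 40*x^3 + 80*x^2 + 80*x + 32
which factors as (x + 2)^5. The eigenvalues (with algebraic multiplicities) are λ = -2 with multiplicity 5.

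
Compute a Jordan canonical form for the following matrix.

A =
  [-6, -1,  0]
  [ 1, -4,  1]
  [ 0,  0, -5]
J_3(-5)

The characteristic polynomial is
  det(x·I − A) = x^3 + 15*x^2 + 75*x + 125 = (x + 5)^3

Eigenvalues and multiplicities (the geometric multiplicity of λ is n − rank(A − λI), which equals the number of Jordan blocks for λ):
  λ = -5: algebraic multiplicity = 3, geometric multiplicity = 1

Determining the block sizes for each eigenvalue:
  λ = -5: one block (gm = 1), so the single block has size am = 3 → block sizes [3]

Assembling the blocks gives a Jordan form
J =
  [-5,  1,  0]
  [ 0, -5,  1]
  [ 0,  0, -5]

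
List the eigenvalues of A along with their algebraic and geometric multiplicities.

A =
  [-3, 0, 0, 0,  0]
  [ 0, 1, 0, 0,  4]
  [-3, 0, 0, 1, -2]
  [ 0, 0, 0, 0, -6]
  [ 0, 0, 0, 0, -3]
λ = -3: alg = 2, geom = 2; λ = 0: alg = 2, geom = 1; λ = 1: alg = 1, geom = 1

Step 1 — factor the characteristic polynomial to read off the algebraic multiplicities:
  χ_A(x) = x^2*(x - 1)*(x + 3)^2

Step 2 — compute geometric multiplicities via the rank-nullity identity g(λ) = n − rank(A − λI):
  rank(A − (-3)·I) = 3, so dim ker(A − (-3)·I) = n − 3 = 2
  rank(A − (0)·I) = 4, so dim ker(A − (0)·I) = n − 4 = 1
  rank(A − (1)·I) = 4, so dim ker(A − (1)·I) = n − 4 = 1

Summary:
  λ = -3: algebraic multiplicity = 2, geometric multiplicity = 2
  λ = 0: algebraic multiplicity = 2, geometric multiplicity = 1
  λ = 1: algebraic multiplicity = 1, geometric multiplicity = 1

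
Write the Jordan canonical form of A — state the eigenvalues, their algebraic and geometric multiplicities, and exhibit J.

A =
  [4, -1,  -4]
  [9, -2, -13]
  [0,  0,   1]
J_3(1)

The characteristic polynomial is
  det(x·I − A) = x^3 - 3*x^2 + 3*x - 1 = (x - 1)^3

Eigenvalues and multiplicities (the geometric multiplicity of λ is n − rank(A − λI), which equals the number of Jordan blocks for λ):
  λ = 1: algebraic multiplicity = 3, geometric multiplicity = 1

Determining the block sizes for each eigenvalue:
  λ = 1: one block (gm = 1), so the single block has size am = 3 → block sizes [3]

Assembling the blocks gives a Jordan form
J =
  [1, 1, 0]
  [0, 1, 1]
  [0, 0, 1]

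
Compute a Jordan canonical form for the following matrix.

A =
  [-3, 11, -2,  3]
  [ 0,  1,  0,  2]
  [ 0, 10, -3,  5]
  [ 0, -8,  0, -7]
J_2(-3) ⊕ J_2(-3)

The characteristic polynomial is
  det(x·I − A) = x^4 + 12*x^3 + 54*x^2 + 108*x + 81 = (x + 3)^4

Eigenvalues and multiplicities (the geometric multiplicity of λ is n − rank(A − λI), which equals the number of Jordan blocks for λ):
  λ = -3: algebraic multiplicity = 4, geometric multiplicity = 2

Determining the block sizes for each eigenvalue:
  λ = -3: with am = 4 and gm = 2, the partition is not yet determined (e.g. several partitions of 4 into 2 parts exist). Let N = A − (-3)·I. Computing rank(N^1) = 2, rank(N^2) = 0; the number of blocks of size ≥ j is rank(N^{j−1}) − rank(N^j), giving [2, 2]. So we have 2 block(s) of size 2 → block sizes [2, 2]

Assembling the blocks gives a Jordan form
J =
  [-3,  1,  0,  0]
  [ 0, -3,  0,  0]
  [ 0,  0, -3,  1]
  [ 0,  0,  0, -3]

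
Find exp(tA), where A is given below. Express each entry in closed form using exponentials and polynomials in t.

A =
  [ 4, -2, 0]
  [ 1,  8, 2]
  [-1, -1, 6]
e^{tA} =
  [t^2*exp(6*t) - 2*t*exp(6*t) + exp(6*t), -2*t*exp(6*t), -2*t^2*exp(6*t)]
  [-t^2*exp(6*t) + t*exp(6*t), 2*t*exp(6*t) + exp(6*t), 2*t^2*exp(6*t) + 2*t*exp(6*t)]
  [t^2*exp(6*t)/2 - t*exp(6*t), -t*exp(6*t), -t^2*exp(6*t) + exp(6*t)]

Strategy: write A = P · J · P⁻¹ where J is a Jordan canonical form, so e^{tA} = P · e^{tJ} · P⁻¹, and e^{tJ} can be computed block-by-block.

A has Jordan form
J =
  [6, 1, 0]
  [0, 6, 1]
  [0, 0, 6]
(up to reordering of blocks).

Per-block formulas:
  For a 3×3 Jordan block J_3(6): exp(t · J_3(6)) = e^(6t)·(I + t·N + (t^2/2)·N^2), where N is the 3×3 nilpotent shift.

After assembling e^{tJ} and conjugating by P, we get:

e^{tA} =
  [t^2*exp(6*t) - 2*t*exp(6*t) + exp(6*t), -2*t*exp(6*t), -2*t^2*exp(6*t)]
  [-t^2*exp(6*t) + t*exp(6*t), 2*t*exp(6*t) + exp(6*t), 2*t^2*exp(6*t) + 2*t*exp(6*t)]
  [t^2*exp(6*t)/2 - t*exp(6*t), -t*exp(6*t), -t^2*exp(6*t) + exp(6*t)]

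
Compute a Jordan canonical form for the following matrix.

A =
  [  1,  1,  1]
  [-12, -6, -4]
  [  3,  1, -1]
J_2(-2) ⊕ J_1(-2)

The characteristic polynomial is
  det(x·I − A) = x^3 + 6*x^2 + 12*x + 8 = (x + 2)^3

Eigenvalues and multiplicities (the geometric multiplicity of λ is n − rank(A − λI), which equals the number of Jordan blocks for λ):
  λ = -2: algebraic multiplicity = 3, geometric multiplicity = 2

Determining the block sizes for each eigenvalue:
  λ = -2: 2 blocks summing to 3 forces exactly one block of size 2 and the rest size 1 → block sizes [2, 1]

Assembling the blocks gives a Jordan form
J =
  [-2,  1,  0]
  [ 0, -2,  0]
  [ 0,  0, -2]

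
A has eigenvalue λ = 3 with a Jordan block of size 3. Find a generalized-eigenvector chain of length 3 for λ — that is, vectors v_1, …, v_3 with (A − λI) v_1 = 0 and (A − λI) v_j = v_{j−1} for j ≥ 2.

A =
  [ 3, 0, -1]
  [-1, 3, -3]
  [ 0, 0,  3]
A Jordan chain for λ = 3 of length 3:
v_1 = (0, 1, 0)ᵀ
v_2 = (-1, -3, 0)ᵀ
v_3 = (0, 0, 1)ᵀ

Let N = A − (3)·I. We want v_3 with N^3 v_3 = 0 but N^2 v_3 ≠ 0; then v_{j-1} := N · v_j for j = 3, …, 2.

Pick v_3 = (0, 0, 1)ᵀ.
Then v_2 = N · v_3 = (-1, -3, 0)ᵀ.
Then v_1 = N · v_2 = (0, 1, 0)ᵀ.

Sanity check: (A − (3)·I) v_1 = (0, 0, 0)ᵀ = 0. ✓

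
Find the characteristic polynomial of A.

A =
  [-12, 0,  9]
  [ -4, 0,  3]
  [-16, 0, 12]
x^3

Expanding det(x·I − A) (e.g. by cofactor expansion or by noting that A is similar to its Jordan form J, which has the same characteristic polynomial as A) gives
  χ_A(x) = x^3
which factors as x^3. The eigenvalues (with algebraic multiplicities) are λ = 0 with multiplicity 3.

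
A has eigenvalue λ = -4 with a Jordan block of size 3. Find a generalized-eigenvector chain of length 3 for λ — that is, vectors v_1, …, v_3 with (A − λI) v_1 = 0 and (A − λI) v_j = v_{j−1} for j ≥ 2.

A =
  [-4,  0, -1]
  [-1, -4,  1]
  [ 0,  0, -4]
A Jordan chain for λ = -4 of length 3:
v_1 = (0, 1, 0)ᵀ
v_2 = (-1, 1, 0)ᵀ
v_3 = (0, 0, 1)ᵀ

Let N = A − (-4)·I. We want v_3 with N^3 v_3 = 0 but N^2 v_3 ≠ 0; then v_{j-1} := N · v_j for j = 3, …, 2.

Pick v_3 = (0, 0, 1)ᵀ.
Then v_2 = N · v_3 = (-1, 1, 0)ᵀ.
Then v_1 = N · v_2 = (0, 1, 0)ᵀ.

Sanity check: (A − (-4)·I) v_1 = (0, 0, 0)ᵀ = 0. ✓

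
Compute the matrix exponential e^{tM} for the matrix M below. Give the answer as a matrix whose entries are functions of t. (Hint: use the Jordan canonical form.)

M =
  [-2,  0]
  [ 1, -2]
e^{tM} =
  [exp(-2*t), 0]
  [t*exp(-2*t), exp(-2*t)]

Strategy: write M = P · J · P⁻¹ where J is a Jordan canonical form, so e^{tM} = P · e^{tJ} · P⁻¹, and e^{tJ} can be computed block-by-block.

M has Jordan form
J =
  [-2,  1]
  [ 0, -2]
(up to reordering of blocks).

Per-block formulas:
  For a 2×2 Jordan block J_2(-2): exp(t · J_2(-2)) = e^(-2t)·(I + t·N), where N is the 2×2 nilpotent shift.

After assembling e^{tJ} and conjugating by P, we get:

e^{tM} =
  [exp(-2*t), 0]
  [t*exp(-2*t), exp(-2*t)]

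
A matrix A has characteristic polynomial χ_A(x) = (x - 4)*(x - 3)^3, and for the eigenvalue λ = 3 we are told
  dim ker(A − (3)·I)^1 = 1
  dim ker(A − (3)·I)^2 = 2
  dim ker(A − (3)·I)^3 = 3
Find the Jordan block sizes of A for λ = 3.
Block sizes for λ = 3: [3]

From the dimensions of kernels of powers, the number of Jordan blocks of size at least j is d_j − d_{j−1} where d_j = dim ker(N^j) (with d_0 = 0). Computing the differences gives [1, 1, 1].
The number of blocks of size exactly k is (#blocks of size ≥ k) − (#blocks of size ≥ k + 1), so the partition is: 1 block(s) of size 3.
In nonincreasing order the block sizes are [3].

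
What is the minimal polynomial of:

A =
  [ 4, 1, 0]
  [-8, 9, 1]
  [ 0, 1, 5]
x^3 - 18*x^2 + 108*x - 216

The characteristic polynomial is χ_A(x) = (x - 6)^3, so the eigenvalues are known. The minimal polynomial is
  m_A(x) = Π_λ (x − λ)^{k_λ}
where k_λ is the size of the *largest* Jordan block for λ (equivalently, the smallest k with (A − λI)^k v = 0 for every generalised eigenvector v of λ).

  λ = 6: largest Jordan block has size 3, contributing (x − 6)^3

So m_A(x) = (x - 6)^3 = x^3 - 18*x^2 + 108*x - 216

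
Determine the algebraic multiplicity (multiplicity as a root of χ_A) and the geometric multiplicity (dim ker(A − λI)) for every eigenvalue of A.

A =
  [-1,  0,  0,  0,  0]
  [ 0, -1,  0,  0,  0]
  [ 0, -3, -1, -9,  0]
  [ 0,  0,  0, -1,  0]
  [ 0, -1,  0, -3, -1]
λ = -1: alg = 5, geom = 4

Step 1 — factor the characteristic polynomial to read off the algebraic multiplicities:
  χ_A(x) = (x + 1)^5

Step 2 — compute geometric multiplicities via the rank-nullity identity g(λ) = n − rank(A − λI):
  rank(A − (-1)·I) = 1, so dim ker(A − (-1)·I) = n − 1 = 4

Summary:
  λ = -1: algebraic multiplicity = 5, geometric multiplicity = 4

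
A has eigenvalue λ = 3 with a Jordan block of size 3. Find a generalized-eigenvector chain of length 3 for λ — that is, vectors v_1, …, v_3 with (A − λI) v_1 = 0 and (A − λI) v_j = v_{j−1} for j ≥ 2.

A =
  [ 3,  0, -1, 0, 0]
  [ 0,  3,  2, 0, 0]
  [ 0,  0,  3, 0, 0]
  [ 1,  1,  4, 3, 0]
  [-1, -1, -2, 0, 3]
A Jordan chain for λ = 3 of length 3:
v_1 = (0, 0, 0, 1, -1)ᵀ
v_2 = (-1, 2, 0, 4, -2)ᵀ
v_3 = (0, 0, 1, 0, 0)ᵀ

Let N = A − (3)·I. We want v_3 with N^3 v_3 = 0 but N^2 v_3 ≠ 0; then v_{j-1} := N · v_j for j = 3, …, 2.

Pick v_3 = (0, 0, 1, 0, 0)ᵀ.
Then v_2 = N · v_3 = (-1, 2, 0, 4, -2)ᵀ.
Then v_1 = N · v_2 = (0, 0, 0, 1, -1)ᵀ.

Sanity check: (A − (3)·I) v_1 = (0, 0, 0, 0, 0)ᵀ = 0. ✓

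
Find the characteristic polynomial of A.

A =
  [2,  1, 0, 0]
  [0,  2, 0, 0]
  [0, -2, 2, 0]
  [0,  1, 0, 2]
x^4 - 8*x^3 + 24*x^2 - 32*x + 16

Expanding det(x·I − A) (e.g. by cofactor expansion or by noting that A is similar to its Jordan form J, which has the same characteristic polynomial as A) gives
  χ_A(x) = x^4 - 8*x^3 + 24*x^2 - 32*x + 16
which factors as (x - 2)^4. The eigenvalues (with algebraic multiplicities) are λ = 2 with multiplicity 4.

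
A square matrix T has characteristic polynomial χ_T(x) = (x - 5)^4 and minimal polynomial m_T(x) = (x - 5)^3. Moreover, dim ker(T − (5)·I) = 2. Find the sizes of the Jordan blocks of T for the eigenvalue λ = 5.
Block sizes for λ = 5: [3, 1]

Step 1 — from the characteristic polynomial, algebraic multiplicity of λ = 5 is 4. From dim ker(T − (5)·I) = 2, there are exactly 2 Jordan blocks for λ = 5.
Step 2 — from the minimal polynomial, the factor (x − 5)^3 tells us the largest block for λ = 5 has size 3.
Step 3 — with total size 4, 2 blocks, and largest block 3, the block sizes (in nonincreasing order) are [3, 1].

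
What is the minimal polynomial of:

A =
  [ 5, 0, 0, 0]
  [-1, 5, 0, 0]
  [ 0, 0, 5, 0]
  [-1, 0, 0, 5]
x^2 - 10*x + 25

The characteristic polynomial is χ_A(x) = (x - 5)^4, so the eigenvalues are known. The minimal polynomial is
  m_A(x) = Π_λ (x − λ)^{k_λ}
where k_λ is the size of the *largest* Jordan block for λ (equivalently, the smallest k with (A − λI)^k v = 0 for every generalised eigenvector v of λ).

  λ = 5: largest Jordan block has size 2, contributing (x − 5)^2

So m_A(x) = (x - 5)^2 = x^2 - 10*x + 25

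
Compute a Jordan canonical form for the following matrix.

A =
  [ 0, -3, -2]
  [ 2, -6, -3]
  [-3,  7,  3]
J_3(-1)

The characteristic polynomial is
  det(x·I − A) = x^3 + 3*x^2 + 3*x + 1 = (x + 1)^3

Eigenvalues and multiplicities (the geometric multiplicity of λ is n − rank(A − λI), which equals the number of Jordan blocks for λ):
  λ = -1: algebraic multiplicity = 3, geometric multiplicity = 1

Determining the block sizes for each eigenvalue:
  λ = -1: one block (gm = 1), so the single block has size am = 3 → block sizes [3]

Assembling the blocks gives a Jordan form
J =
  [-1,  1,  0]
  [ 0, -1,  1]
  [ 0,  0, -1]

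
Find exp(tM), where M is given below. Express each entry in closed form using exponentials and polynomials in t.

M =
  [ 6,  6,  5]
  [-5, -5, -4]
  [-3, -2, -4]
e^{tM} =
  [2*t^2*exp(-t) + 7*t*exp(-t) + exp(-t), 4*t^2*exp(-t) + 6*t*exp(-t), -2*t^2*exp(-t) + 5*t*exp(-t)]
  [-3*t^2*exp(-t)/2 - 5*t*exp(-t), -3*t^2*exp(-t) - 4*t*exp(-t) + exp(-t), 3*t^2*exp(-t)/2 - 4*t*exp(-t)]
  [-t^2*exp(-t) - 3*t*exp(-t), -2*t^2*exp(-t) - 2*t*exp(-t), t^2*exp(-t) - 3*t*exp(-t) + exp(-t)]

Strategy: write M = P · J · P⁻¹ where J is a Jordan canonical form, so e^{tM} = P · e^{tJ} · P⁻¹, and e^{tJ} can be computed block-by-block.

M has Jordan form
J =
  [-1,  1,  0]
  [ 0, -1,  1]
  [ 0,  0, -1]
(up to reordering of blocks).

Per-block formulas:
  For a 3×3 Jordan block J_3(-1): exp(t · J_3(-1)) = e^(-1t)·(I + t·N + (t^2/2)·N^2), where N is the 3×3 nilpotent shift.

After assembling e^{tJ} and conjugating by P, we get:

e^{tM} =
  [2*t^2*exp(-t) + 7*t*exp(-t) + exp(-t), 4*t^2*exp(-t) + 6*t*exp(-t), -2*t^2*exp(-t) + 5*t*exp(-t)]
  [-3*t^2*exp(-t)/2 - 5*t*exp(-t), -3*t^2*exp(-t) - 4*t*exp(-t) + exp(-t), 3*t^2*exp(-t)/2 - 4*t*exp(-t)]
  [-t^2*exp(-t) - 3*t*exp(-t), -2*t^2*exp(-t) - 2*t*exp(-t), t^2*exp(-t) - 3*t*exp(-t) + exp(-t)]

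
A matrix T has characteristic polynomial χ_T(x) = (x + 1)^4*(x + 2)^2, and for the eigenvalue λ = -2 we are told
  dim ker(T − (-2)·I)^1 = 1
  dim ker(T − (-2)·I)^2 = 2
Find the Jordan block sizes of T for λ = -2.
Block sizes for λ = -2: [2]

From the dimensions of kernels of powers, the number of Jordan blocks of size at least j is d_j − d_{j−1} where d_j = dim ker(N^j) (with d_0 = 0). Computing the differences gives [1, 1].
The number of blocks of size exactly k is (#blocks of size ≥ k) − (#blocks of size ≥ k + 1), so the partition is: 1 block(s) of size 2.
In nonincreasing order the block sizes are [2].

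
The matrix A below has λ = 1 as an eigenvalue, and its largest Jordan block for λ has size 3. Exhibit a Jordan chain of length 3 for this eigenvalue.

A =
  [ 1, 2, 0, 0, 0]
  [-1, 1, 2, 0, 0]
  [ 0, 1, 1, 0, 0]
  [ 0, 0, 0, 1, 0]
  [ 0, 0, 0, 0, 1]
A Jordan chain for λ = 1 of length 3:
v_1 = (-2, 0, -1, 0, 0)ᵀ
v_2 = (0, -1, 0, 0, 0)ᵀ
v_3 = (1, 0, 0, 0, 0)ᵀ

Let N = A − (1)·I. We want v_3 with N^3 v_3 = 0 but N^2 v_3 ≠ 0; then v_{j-1} := N · v_j for j = 3, …, 2.

Pick v_3 = (1, 0, 0, 0, 0)ᵀ.
Then v_2 = N · v_3 = (0, -1, 0, 0, 0)ᵀ.
Then v_1 = N · v_2 = (-2, 0, -1, 0, 0)ᵀ.

Sanity check: (A − (1)·I) v_1 = (0, 0, 0, 0, 0)ᵀ = 0. ✓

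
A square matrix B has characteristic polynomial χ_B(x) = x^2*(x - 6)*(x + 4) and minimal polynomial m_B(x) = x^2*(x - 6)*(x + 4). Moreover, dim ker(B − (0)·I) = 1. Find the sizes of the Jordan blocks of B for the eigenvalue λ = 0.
Block sizes for λ = 0: [2]

Step 1 — from the characteristic polynomial, algebraic multiplicity of λ = 0 is 2. From dim ker(B − (0)·I) = 1, there are exactly 1 Jordan blocks for λ = 0.
Step 2 — from the minimal polynomial, the factor (x − 0)^2 tells us the largest block for λ = 0 has size 2.
Step 3 — with total size 2, 1 blocks, and largest block 2, the block sizes (in nonincreasing order) are [2].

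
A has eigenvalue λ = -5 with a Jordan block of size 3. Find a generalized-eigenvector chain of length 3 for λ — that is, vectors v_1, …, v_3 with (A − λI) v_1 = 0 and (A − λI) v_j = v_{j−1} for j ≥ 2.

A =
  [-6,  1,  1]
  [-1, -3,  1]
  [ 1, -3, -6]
A Jordan chain for λ = -5 of length 3:
v_1 = (1, 0, 1)ᵀ
v_2 = (-1, -1, 1)ᵀ
v_3 = (1, 0, 0)ᵀ

Let N = A − (-5)·I. We want v_3 with N^3 v_3 = 0 but N^2 v_3 ≠ 0; then v_{j-1} := N · v_j for j = 3, …, 2.

Pick v_3 = (1, 0, 0)ᵀ.
Then v_2 = N · v_3 = (-1, -1, 1)ᵀ.
Then v_1 = N · v_2 = (1, 0, 1)ᵀ.

Sanity check: (A − (-5)·I) v_1 = (0, 0, 0)ᵀ = 0. ✓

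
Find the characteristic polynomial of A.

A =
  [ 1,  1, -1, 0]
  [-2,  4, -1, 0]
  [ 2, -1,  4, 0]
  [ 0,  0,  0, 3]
x^4 - 12*x^3 + 54*x^2 - 108*x + 81

Expanding det(x·I − A) (e.g. by cofactor expansion or by noting that A is similar to its Jordan form J, which has the same characteristic polynomial as A) gives
  χ_A(x) = x^4 - 12*x^3 + 54*x^2 - 108*x + 81
which factors as (x - 3)^4. The eigenvalues (with algebraic multiplicities) are λ = 3 with multiplicity 4.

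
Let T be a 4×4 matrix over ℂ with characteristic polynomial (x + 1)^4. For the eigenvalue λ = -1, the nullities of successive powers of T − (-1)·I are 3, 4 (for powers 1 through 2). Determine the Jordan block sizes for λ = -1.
Block sizes for λ = -1: [2, 1, 1]

From the dimensions of kernels of powers, the number of Jordan blocks of size at least j is d_j − d_{j−1} where d_j = dim ker(N^j) (with d_0 = 0). Computing the differences gives [3, 1].
The number of blocks of size exactly k is (#blocks of size ≥ k) − (#blocks of size ≥ k + 1), so the partition is: 2 block(s) of size 1, 1 block(s) of size 2.
In nonincreasing order the block sizes are [2, 1, 1].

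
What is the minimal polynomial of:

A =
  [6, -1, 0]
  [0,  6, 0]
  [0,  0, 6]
x^2 - 12*x + 36

The characteristic polynomial is χ_A(x) = (x - 6)^3, so the eigenvalues are known. The minimal polynomial is
  m_A(x) = Π_λ (x − λ)^{k_λ}
where k_λ is the size of the *largest* Jordan block for λ (equivalently, the smallest k with (A − λI)^k v = 0 for every generalised eigenvector v of λ).

  λ = 6: largest Jordan block has size 2, contributing (x − 6)^2

So m_A(x) = (x - 6)^2 = x^2 - 12*x + 36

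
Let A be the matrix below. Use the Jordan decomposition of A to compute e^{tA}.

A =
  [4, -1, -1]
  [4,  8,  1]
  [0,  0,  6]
e^{tA} =
  [-2*t*exp(6*t) + exp(6*t), -t*exp(6*t), t^2*exp(6*t)/2 - t*exp(6*t)]
  [4*t*exp(6*t), 2*t*exp(6*t) + exp(6*t), -t^2*exp(6*t) + t*exp(6*t)]
  [0, 0, exp(6*t)]

Strategy: write A = P · J · P⁻¹ where J is a Jordan canonical form, so e^{tA} = P · e^{tJ} · P⁻¹, and e^{tJ} can be computed block-by-block.

A has Jordan form
J =
  [6, 1, 0]
  [0, 6, 1]
  [0, 0, 6]
(up to reordering of blocks).

Per-block formulas:
  For a 3×3 Jordan block J_3(6): exp(t · J_3(6)) = e^(6t)·(I + t·N + (t^2/2)·N^2), where N is the 3×3 nilpotent shift.

After assembling e^{tJ} and conjugating by P, we get:

e^{tA} =
  [-2*t*exp(6*t) + exp(6*t), -t*exp(6*t), t^2*exp(6*t)/2 - t*exp(6*t)]
  [4*t*exp(6*t), 2*t*exp(6*t) + exp(6*t), -t^2*exp(6*t) + t*exp(6*t)]
  [0, 0, exp(6*t)]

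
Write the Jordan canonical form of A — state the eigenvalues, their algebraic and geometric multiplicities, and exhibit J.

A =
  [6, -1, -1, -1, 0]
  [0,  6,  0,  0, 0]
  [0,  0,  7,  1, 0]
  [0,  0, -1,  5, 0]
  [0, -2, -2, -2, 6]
J_2(6) ⊕ J_2(6) ⊕ J_1(6)

The characteristic polynomial is
  det(x·I − A) = x^5 - 30*x^4 + 360*x^3 - 2160*x^2 + 6480*x - 7776 = (x - 6)^5

Eigenvalues and multiplicities (the geometric multiplicity of λ is n − rank(A − λI), which equals the number of Jordan blocks for λ):
  λ = 6: algebraic multiplicity = 5, geometric multiplicity = 3

Determining the block sizes for each eigenvalue:
  λ = 6: with am = 5 and gm = 3, the partition is not yet determined (e.g. several partitions of 5 into 3 parts exist). Let N = A − (6)·I. Computing rank(N^1) = 2, rank(N^2) = 0; the number of blocks of size ≥ j is rank(N^{j−1}) − rank(N^j), giving [3, 2]. So we have 2 block(s) of size 2, 1 block(s) of size 1 → block sizes [2, 2, 1]

Assembling the blocks gives a Jordan form
J =
  [6, 1, 0, 0, 0]
  [0, 6, 0, 0, 0]
  [0, 0, 6, 1, 0]
  [0, 0, 0, 6, 0]
  [0, 0, 0, 0, 6]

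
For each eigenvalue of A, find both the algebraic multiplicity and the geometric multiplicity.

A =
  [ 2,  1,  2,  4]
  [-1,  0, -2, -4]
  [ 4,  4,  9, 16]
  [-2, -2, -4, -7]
λ = 1: alg = 4, geom = 3

Step 1 — factor the characteristic polynomial to read off the algebraic multiplicities:
  χ_A(x) = (x - 1)^4

Step 2 — compute geometric multiplicities via the rank-nullity identity g(λ) = n − rank(A − λI):
  rank(A − (1)·I) = 1, so dim ker(A − (1)·I) = n − 1 = 3

Summary:
  λ = 1: algebraic multiplicity = 4, geometric multiplicity = 3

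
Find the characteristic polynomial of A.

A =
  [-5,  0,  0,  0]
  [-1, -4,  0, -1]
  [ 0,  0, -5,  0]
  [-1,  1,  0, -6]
x^4 + 20*x^3 + 150*x^2 + 500*x + 625

Expanding det(x·I − A) (e.g. by cofactor expansion or by noting that A is similar to its Jordan form J, which has the same characteristic polynomial as A) gives
  χ_A(x) = x^4 + 20*x^3 + 150*x^2 + 500*x + 625
which factors as (x + 5)^4. The eigenvalues (with algebraic multiplicities) are λ = -5 with multiplicity 4.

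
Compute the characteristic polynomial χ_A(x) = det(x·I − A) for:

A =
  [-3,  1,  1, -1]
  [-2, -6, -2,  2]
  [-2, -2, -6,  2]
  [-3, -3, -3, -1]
x^4 + 16*x^3 + 96*x^2 + 256*x + 256

Expanding det(x·I − A) (e.g. by cofactor expansion or by noting that A is similar to its Jordan form J, which has the same characteristic polynomial as A) gives
  χ_A(x) = x^4 + 16*x^3 + 96*x^2 + 256*x + 256
which factors as (x + 4)^4. The eigenvalues (with algebraic multiplicities) are λ = -4 with multiplicity 4.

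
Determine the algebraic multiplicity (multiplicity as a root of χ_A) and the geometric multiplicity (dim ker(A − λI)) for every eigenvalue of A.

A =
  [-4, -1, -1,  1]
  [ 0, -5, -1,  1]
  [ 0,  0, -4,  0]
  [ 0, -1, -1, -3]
λ = -4: alg = 4, geom = 3

Step 1 — factor the characteristic polynomial to read off the algebraic multiplicities:
  χ_A(x) = (x + 4)^4

Step 2 — compute geometric multiplicities via the rank-nullity identity g(λ) = n − rank(A − λI):
  rank(A − (-4)·I) = 1, so dim ker(A − (-4)·I) = n − 1 = 3

Summary:
  λ = -4: algebraic multiplicity = 4, geometric multiplicity = 3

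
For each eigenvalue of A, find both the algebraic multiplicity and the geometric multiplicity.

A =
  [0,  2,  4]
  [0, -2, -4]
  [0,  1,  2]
λ = 0: alg = 3, geom = 2

Step 1 — factor the characteristic polynomial to read off the algebraic multiplicities:
  χ_A(x) = x^3

Step 2 — compute geometric multiplicities via the rank-nullity identity g(λ) = n − rank(A − λI):
  rank(A − (0)·I) = 1, so dim ker(A − (0)·I) = n − 1 = 2

Summary:
  λ = 0: algebraic multiplicity = 3, geometric multiplicity = 2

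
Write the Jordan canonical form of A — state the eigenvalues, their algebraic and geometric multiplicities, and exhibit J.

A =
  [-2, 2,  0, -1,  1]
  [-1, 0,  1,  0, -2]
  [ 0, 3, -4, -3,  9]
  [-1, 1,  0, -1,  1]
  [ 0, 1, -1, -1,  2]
J_3(-1) ⊕ J_2(-1)

The characteristic polynomial is
  det(x·I − A) = x^5 + 5*x^4 + 10*x^3 + 10*x^2 + 5*x + 1 = (x + 1)^5

Eigenvalues and multiplicities (the geometric multiplicity of λ is n − rank(A − λI), which equals the number of Jordan blocks for λ):
  λ = -1: algebraic multiplicity = 5, geometric multiplicity = 2

Determining the block sizes for each eigenvalue:
  λ = -1: with am = 5 and gm = 2, the partition is not yet determined (e.g. several partitions of 5 into 2 parts exist). Let N = A − (-1)·I. Computing rank(N^1) = 3, rank(N^2) = 1, rank(N^3) = 0; the number of blocks of size ≥ j is rank(N^{j−1}) − rank(N^j), giving [2, 2, 1]. So we have 1 block(s) of size 3, 1 block(s) of size 2 → block sizes [3, 2]

Assembling the blocks gives a Jordan form
J =
  [-1,  1,  0,  0,  0]
  [ 0, -1,  1,  0,  0]
  [ 0,  0, -1,  0,  0]
  [ 0,  0,  0, -1,  1]
  [ 0,  0,  0,  0, -1]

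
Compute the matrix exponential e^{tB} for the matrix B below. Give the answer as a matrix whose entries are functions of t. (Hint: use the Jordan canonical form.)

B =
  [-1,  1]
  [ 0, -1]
e^{tB} =
  [exp(-t), t*exp(-t)]
  [0, exp(-t)]

Strategy: write B = P · J · P⁻¹ where J is a Jordan canonical form, so e^{tB} = P · e^{tJ} · P⁻¹, and e^{tJ} can be computed block-by-block.

B has Jordan form
J =
  [-1,  1]
  [ 0, -1]
(up to reordering of blocks).

Per-block formulas:
  For a 2×2 Jordan block J_2(-1): exp(t · J_2(-1)) = e^(-1t)·(I + t·N), where N is the 2×2 nilpotent shift.

After assembling e^{tJ} and conjugating by P, we get:

e^{tB} =
  [exp(-t), t*exp(-t)]
  [0, exp(-t)]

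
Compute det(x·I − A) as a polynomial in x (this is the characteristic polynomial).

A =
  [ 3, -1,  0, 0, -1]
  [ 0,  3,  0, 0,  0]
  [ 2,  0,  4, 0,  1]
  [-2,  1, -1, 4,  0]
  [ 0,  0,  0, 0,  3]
x^5 - 17*x^4 + 115*x^3 - 387*x^2 + 648*x - 432

Expanding det(x·I − A) (e.g. by cofactor expansion or by noting that A is similar to its Jordan form J, which has the same characteristic polynomial as A) gives
  χ_A(x) = x^5 - 17*x^4 + 115*x^3 - 387*x^2 + 648*x - 432
which factors as (x - 4)^2*(x - 3)^3. The eigenvalues (with algebraic multiplicities) are λ = 3 with multiplicity 3, λ = 4 with multiplicity 2.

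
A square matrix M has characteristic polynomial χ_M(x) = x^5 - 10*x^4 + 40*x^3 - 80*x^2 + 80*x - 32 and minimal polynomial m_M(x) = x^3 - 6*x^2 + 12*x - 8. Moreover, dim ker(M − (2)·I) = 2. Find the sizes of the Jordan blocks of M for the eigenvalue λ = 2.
Block sizes for λ = 2: [3, 2]

Step 1 — from the characteristic polynomial, algebraic multiplicity of λ = 2 is 5. From dim ker(M − (2)·I) = 2, there are exactly 2 Jordan blocks for λ = 2.
Step 2 — from the minimal polynomial, the factor (x − 2)^3 tells us the largest block for λ = 2 has size 3.
Step 3 — with total size 5, 2 blocks, and largest block 3, the block sizes (in nonincreasing order) are [3, 2].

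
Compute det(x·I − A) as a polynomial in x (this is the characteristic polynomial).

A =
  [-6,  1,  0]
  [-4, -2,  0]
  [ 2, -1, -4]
x^3 + 12*x^2 + 48*x + 64

Expanding det(x·I − A) (e.g. by cofactor expansion or by noting that A is similar to its Jordan form J, which has the same characteristic polynomial as A) gives
  χ_A(x) = x^3 + 12*x^2 + 48*x + 64
which factors as (x + 4)^3. The eigenvalues (with algebraic multiplicities) are λ = -4 with multiplicity 3.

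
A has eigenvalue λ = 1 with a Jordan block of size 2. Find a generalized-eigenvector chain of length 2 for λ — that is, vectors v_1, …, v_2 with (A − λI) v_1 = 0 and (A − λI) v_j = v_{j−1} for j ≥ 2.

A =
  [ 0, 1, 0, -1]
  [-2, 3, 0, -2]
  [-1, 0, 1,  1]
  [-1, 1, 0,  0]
A Jordan chain for λ = 1 of length 2:
v_1 = (-1, -2, -1, -1)ᵀ
v_2 = (1, 0, 0, 0)ᵀ

Let N = A − (1)·I. We want v_2 with N^2 v_2 = 0 but N^1 v_2 ≠ 0; then v_{j-1} := N · v_j for j = 2, …, 2.

Pick v_2 = (1, 0, 0, 0)ᵀ.
Then v_1 = N · v_2 = (-1, -2, -1, -1)ᵀ.

Sanity check: (A − (1)·I) v_1 = (0, 0, 0, 0)ᵀ = 0. ✓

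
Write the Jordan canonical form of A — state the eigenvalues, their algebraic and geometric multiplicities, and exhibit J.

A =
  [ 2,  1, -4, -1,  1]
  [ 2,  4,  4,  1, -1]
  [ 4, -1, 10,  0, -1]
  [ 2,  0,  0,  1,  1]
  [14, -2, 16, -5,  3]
J_3(4) ⊕ J_2(4)

The characteristic polynomial is
  det(x·I − A) = x^5 - 20*x^4 + 160*x^3 - 640*x^2 + 1280*x - 1024 = (x - 4)^5

Eigenvalues and multiplicities (the geometric multiplicity of λ is n − rank(A − λI), which equals the number of Jordan blocks for λ):
  λ = 4: algebraic multiplicity = 5, geometric multiplicity = 2

Determining the block sizes for each eigenvalue:
  λ = 4: with am = 5 and gm = 2, the partition is not yet determined (e.g. several partitions of 5 into 2 parts exist). Let N = A − (4)·I. Computing rank(N^1) = 3, rank(N^2) = 1, rank(N^3) = 0; the number of blocks of size ≥ j is rank(N^{j−1}) − rank(N^j), giving [2, 2, 1]. So we have 1 block(s) of size 3, 1 block(s) of size 2 → block sizes [3, 2]

Assembling the blocks gives a Jordan form
J =
  [4, 1, 0, 0, 0]
  [0, 4, 1, 0, 0]
  [0, 0, 4, 0, 0]
  [0, 0, 0, 4, 1]
  [0, 0, 0, 0, 4]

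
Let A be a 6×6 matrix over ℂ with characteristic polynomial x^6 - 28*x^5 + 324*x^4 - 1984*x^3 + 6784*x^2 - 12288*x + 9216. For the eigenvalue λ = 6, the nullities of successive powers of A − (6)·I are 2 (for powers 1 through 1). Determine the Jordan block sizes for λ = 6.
Block sizes for λ = 6: [1, 1]

From the dimensions of kernels of powers, the number of Jordan blocks of size at least j is d_j − d_{j−1} where d_j = dim ker(N^j) (with d_0 = 0). Computing the differences gives [2].
The number of blocks of size exactly k is (#blocks of size ≥ k) − (#blocks of size ≥ k + 1), so the partition is: 2 block(s) of size 1.
In nonincreasing order the block sizes are [1, 1].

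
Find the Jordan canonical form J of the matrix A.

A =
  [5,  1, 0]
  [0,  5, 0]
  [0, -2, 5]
J_2(5) ⊕ J_1(5)

The characteristic polynomial is
  det(x·I − A) = x^3 - 15*x^2 + 75*x - 125 = (x - 5)^3

Eigenvalues and multiplicities (the geometric multiplicity of λ is n − rank(A − λI), which equals the number of Jordan blocks for λ):
  λ = 5: algebraic multiplicity = 3, geometric multiplicity = 2

Determining the block sizes for each eigenvalue:
  λ = 5: 2 blocks summing to 3 forces exactly one block of size 2 and the rest size 1 → block sizes [2, 1]

Assembling the blocks gives a Jordan form
J =
  [5, 1, 0]
  [0, 5, 0]
  [0, 0, 5]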